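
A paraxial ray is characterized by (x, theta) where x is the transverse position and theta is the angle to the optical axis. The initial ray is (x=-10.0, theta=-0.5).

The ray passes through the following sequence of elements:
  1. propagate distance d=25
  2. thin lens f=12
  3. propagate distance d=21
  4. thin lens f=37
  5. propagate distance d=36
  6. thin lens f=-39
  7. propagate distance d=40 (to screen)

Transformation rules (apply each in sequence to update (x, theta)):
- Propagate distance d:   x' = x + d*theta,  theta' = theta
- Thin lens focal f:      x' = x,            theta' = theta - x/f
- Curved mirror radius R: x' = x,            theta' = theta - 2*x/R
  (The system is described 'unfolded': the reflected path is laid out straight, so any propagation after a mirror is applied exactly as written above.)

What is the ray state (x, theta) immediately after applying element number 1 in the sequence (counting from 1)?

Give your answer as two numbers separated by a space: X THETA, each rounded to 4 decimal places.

Answer: -22.5000 -0.5000

Derivation:
Initial: x=-10.0000 theta=-0.5000
After 1 (propagate distance d=25): x=-22.5000 theta=-0.5000
Rounded to 4 decimal places: x = -22.5000, theta = -0.5000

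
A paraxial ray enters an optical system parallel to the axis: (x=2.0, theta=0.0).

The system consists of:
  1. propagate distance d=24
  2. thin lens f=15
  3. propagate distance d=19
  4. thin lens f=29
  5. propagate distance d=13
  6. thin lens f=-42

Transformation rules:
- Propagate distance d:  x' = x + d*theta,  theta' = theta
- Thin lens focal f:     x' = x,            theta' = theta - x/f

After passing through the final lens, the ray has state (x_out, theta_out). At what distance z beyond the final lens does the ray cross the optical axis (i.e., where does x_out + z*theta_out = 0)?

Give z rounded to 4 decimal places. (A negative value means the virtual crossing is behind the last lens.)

Answer: -12.4225

Derivation:
Initial: x=2.0000 theta=0.0000
After 1 (propagate distance d=24): x=2.0000 theta=0.0000
After 2 (thin lens f=15): x=2.0000 theta=-2/15 (≈-0.1333)
After 3 (propagate distance d=19): x=-8/15 (≈-0.5333) theta=-2/15 (≈-0.1333)
After 4 (thin lens f=29): x=-8/15 (≈-0.5333) theta=-10/87 (≈-0.1149)
After 5 (propagate distance d=13): x=-294/145 (≈-2.0276) theta=-10/87 (≈-0.1149)
After 6 (thin lens f=-42): x=-294/145 (≈-2.0276) theta=-71/435 (≈-0.1632)
z_focus = -x_out/theta_out = -(-294/145)/(-71/435) = -882/71 ≈ -12.4225
Rounded to 4 decimal places: z = -12.4225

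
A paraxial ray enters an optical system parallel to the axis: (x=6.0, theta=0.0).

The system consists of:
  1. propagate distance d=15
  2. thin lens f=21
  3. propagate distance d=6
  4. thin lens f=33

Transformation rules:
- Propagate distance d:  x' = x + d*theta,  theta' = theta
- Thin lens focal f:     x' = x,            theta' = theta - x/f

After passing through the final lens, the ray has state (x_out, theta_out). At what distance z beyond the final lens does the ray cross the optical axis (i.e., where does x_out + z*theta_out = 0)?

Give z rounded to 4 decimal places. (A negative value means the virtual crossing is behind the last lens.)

Initial: x=6.0000 theta=0.0000
After 1 (propagate distance d=15): x=6.0000 theta=0.0000
After 2 (thin lens f=21): x=6.0000 theta=-2/7 (≈-0.2857)
After 3 (propagate distance d=6): x=30/7 (≈4.2857) theta=-2/7 (≈-0.2857)
After 4 (thin lens f=33): x=30/7 (≈4.2857) theta=-32/77 (≈-0.4156)
z_focus = -x_out/theta_out = -(30/7)/(-32/77) = 10.3125
Rounded to 4 decimal places: z = 10.3125

Answer: 10.3125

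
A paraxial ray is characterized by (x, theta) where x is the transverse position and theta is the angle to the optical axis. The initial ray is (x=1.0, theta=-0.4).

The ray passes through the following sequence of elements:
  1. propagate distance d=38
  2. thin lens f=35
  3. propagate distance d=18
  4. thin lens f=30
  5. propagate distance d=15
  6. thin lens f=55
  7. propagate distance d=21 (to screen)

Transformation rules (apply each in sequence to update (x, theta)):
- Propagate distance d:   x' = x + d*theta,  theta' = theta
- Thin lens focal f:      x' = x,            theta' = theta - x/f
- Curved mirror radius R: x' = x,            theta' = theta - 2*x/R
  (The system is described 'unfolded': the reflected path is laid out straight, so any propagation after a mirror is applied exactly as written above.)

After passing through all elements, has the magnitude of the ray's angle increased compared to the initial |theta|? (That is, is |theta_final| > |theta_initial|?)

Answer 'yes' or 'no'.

Answer: yes

Derivation:
Initial: x=1.0000 theta=-0.4000
After 1 (propagate distance d=38): x=-14.2000 theta=-0.4000
After 2 (thin lens f=35): x=-14.2000 theta=1/175 (≈0.0057)
After 3 (propagate distance d=18): x=-2467/175 (≈-14.0971) theta=1/175 (≈0.0057)
After 4 (thin lens f=30): x=-2467/175 (≈-14.0971) theta=2497/5250 (≈0.4756)
After 5 (propagate distance d=15): x=-2437/350 (≈-6.9629) theta=2497/5250 (≈0.4756)
After 6 (thin lens f=55): x=-2437/350 (≈-6.9629) theta=17389/28875 (≈0.6022)
After 7 (propagate distance d=21 (to screen)): x=109411/19250 (≈5.6837) theta=17389/28875 (≈0.6022)
|theta_initial|=0.4000 |theta_final|=17389/28875 (≈0.6022) -> increased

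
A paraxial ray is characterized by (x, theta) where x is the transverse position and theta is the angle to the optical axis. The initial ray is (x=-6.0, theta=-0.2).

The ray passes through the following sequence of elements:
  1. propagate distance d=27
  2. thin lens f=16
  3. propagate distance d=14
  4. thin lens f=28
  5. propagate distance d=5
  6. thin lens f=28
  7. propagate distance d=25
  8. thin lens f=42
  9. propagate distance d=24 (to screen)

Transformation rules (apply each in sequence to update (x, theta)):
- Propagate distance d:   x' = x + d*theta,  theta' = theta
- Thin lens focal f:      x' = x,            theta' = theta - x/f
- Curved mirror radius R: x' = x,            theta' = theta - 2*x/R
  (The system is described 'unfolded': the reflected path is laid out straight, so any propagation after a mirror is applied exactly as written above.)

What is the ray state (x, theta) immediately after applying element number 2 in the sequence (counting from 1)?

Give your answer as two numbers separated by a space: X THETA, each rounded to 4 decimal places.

Initial: x=-6.0000 theta=-0.2000
After 1 (propagate distance d=27): x=-11.4000 theta=-0.2000
After 2 (thin lens f=16): x=-11.4000 theta=0.5125
Rounded to 4 decimal places: x = -11.4000, theta = 0.5125

Answer: -11.4000 0.5125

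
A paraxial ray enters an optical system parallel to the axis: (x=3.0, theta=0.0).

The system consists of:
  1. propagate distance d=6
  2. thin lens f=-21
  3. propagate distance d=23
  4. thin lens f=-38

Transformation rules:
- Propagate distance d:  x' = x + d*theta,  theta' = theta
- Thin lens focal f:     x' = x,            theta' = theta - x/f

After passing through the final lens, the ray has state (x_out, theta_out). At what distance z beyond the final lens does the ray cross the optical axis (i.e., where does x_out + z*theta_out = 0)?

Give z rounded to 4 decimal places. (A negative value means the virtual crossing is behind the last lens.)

Initial: x=3.0000 theta=0.0000
After 1 (propagate distance d=6): x=3.0000 theta=0.0000
After 2 (thin lens f=-21): x=3.0000 theta=1/7 (≈0.1429)
After 3 (propagate distance d=23): x=44/7 (≈6.2857) theta=1/7 (≈0.1429)
After 4 (thin lens f=-38): x=44/7 (≈6.2857) theta=41/133 (≈0.3083)
z_focus = -x_out/theta_out = -(44/7)/(41/133) = -836/41 ≈ -20.3902
Rounded to 4 decimal places: z = -20.3902

Answer: -20.3902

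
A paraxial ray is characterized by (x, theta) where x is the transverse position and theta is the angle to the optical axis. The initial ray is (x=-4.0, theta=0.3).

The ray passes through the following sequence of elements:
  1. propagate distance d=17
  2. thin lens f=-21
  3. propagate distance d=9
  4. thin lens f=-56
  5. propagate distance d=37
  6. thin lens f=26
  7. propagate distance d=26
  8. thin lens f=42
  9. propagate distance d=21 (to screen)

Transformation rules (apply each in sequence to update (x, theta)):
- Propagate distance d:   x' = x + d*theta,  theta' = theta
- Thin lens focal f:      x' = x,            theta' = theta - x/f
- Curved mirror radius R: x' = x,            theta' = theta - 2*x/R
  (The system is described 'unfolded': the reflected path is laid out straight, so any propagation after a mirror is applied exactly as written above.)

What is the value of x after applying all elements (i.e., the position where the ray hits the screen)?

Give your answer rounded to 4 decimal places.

Answer: -1.6859

Derivation:
Initial: x=-4.0000 theta=0.3000
After 1 (propagate distance d=17): x=1.1000 theta=0.3000
After 2 (thin lens f=-21): x=1.1000 theta=37/105 (≈0.3524)
After 3 (propagate distance d=9): x=299/70 (≈4.2714) theta=37/105 (≈0.3524)
After 4 (thin lens f=-56): x=299/70 (≈4.2714) theta=5041/11760 (≈0.4287)
After 5 (propagate distance d=37): x=236749/11760 (≈20.1317) theta=5041/11760 (≈0.4287)
After 6 (thin lens f=26): x=236749/11760 (≈20.1317) theta=-105683/305760 (≈-0.3456)
After 7 (propagate distance d=26): x=65533/5880 (≈11.1451) theta=-105683/305760 (≈-0.3456)
After 8 (thin lens f=42): x=65533/5880 (≈11.1451) theta=-3923201/6420960 (≈-0.6110)
After 9 (propagate distance d=21 (to screen)): x=-103097/61152 (≈-1.6859) theta=-3923201/6420960 (≈-0.6110)
Rounded to 4 decimal places: x = -1.6859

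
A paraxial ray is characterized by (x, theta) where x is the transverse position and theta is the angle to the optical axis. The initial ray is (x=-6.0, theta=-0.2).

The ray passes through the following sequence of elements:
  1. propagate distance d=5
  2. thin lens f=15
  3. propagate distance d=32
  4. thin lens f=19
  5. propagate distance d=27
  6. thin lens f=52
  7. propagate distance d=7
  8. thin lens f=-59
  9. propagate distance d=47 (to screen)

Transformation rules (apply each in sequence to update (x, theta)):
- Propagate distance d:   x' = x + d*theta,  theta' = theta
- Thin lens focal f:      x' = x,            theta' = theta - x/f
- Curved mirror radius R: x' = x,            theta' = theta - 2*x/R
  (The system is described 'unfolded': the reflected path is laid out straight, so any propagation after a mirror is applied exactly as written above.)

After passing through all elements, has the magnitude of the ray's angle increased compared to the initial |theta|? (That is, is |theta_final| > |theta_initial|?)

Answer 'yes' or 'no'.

Answer: no

Derivation:
Initial: x=-6.0000 theta=-0.2000
After 1 (propagate distance d=5): x=-7.0000 theta=-0.2000
After 2 (thin lens f=15): x=-7.0000 theta=4/15 (≈0.2667)
After 3 (propagate distance d=32): x=23/15 (≈1.5333) theta=4/15 (≈0.2667)
After 4 (thin lens f=19): x=23/15 (≈1.5333) theta=53/285 (≈0.1860)
After 5 (propagate distance d=27): x=1868/285 (≈6.5544) theta=53/285 (≈0.1860)
After 6 (thin lens f=52): x=1868/285 (≈6.5544) theta=74/1235 (≈0.0599)
After 7 (propagate distance d=7): x=25838/3705 (≈6.9738) theta=74/1235 (≈0.0599)
After 8 (thin lens f=-59): x=25838/3705 (≈6.9738) theta=38936/218595 (≈0.1781)
After 9 (propagate distance d=47 (to screen)): x=3354434/218595 (≈15.3454) theta=38936/218595 (≈0.1781)
|theta_initial|=0.2000 |theta_final|=38936/218595 (≈0.1781) -> not increased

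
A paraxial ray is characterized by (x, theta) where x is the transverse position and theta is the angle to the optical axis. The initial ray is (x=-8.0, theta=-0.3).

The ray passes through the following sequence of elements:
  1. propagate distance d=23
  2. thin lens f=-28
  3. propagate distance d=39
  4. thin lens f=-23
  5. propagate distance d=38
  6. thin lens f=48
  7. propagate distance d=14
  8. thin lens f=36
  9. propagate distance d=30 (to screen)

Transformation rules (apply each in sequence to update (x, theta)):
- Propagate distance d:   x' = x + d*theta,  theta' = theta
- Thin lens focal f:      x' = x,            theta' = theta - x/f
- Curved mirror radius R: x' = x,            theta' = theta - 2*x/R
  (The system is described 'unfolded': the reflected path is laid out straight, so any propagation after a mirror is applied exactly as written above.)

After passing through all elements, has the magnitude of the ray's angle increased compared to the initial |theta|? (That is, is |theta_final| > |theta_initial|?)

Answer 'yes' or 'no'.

Initial: x=-8.0000 theta=-0.3000
After 1 (propagate distance d=23): x=-14.9000 theta=-0.3000
After 2 (thin lens f=-28): x=-14.9000 theta=-233/280 (≈-0.8321)
After 3 (propagate distance d=39): x=-13259/280 (≈-47.3536) theta=-233/280 (≈-0.8321)
After 4 (thin lens f=-23): x=-13259/280 (≈-47.3536) theta=-9309/3220 (≈-2.8910)
After 5 (propagate distance d=38): x=-1012441/6440 (≈-157.2113) theta=-9309/3220 (≈-2.8910)
After 6 (thin lens f=48): x=-1012441/6440 (≈-157.2113) theta=118777/309120 (≈0.3842)
After 7 (propagate distance d=14): x=-4693429/30912 (≈-151.8319) theta=118777/309120 (≈0.3842)
After 8 (thin lens f=36): x=-4693429/30912 (≈-151.8319) theta=25605131/5564160 (≈4.6018)
After 9 (propagate distance d=30 (to screen)): x=-2555443/185472 (≈-13.7781) theta=25605131/5564160 (≈4.6018)
|theta_initial|=0.3000 |theta_final|=25605131/5564160 (≈4.6018) -> increased

Answer: yes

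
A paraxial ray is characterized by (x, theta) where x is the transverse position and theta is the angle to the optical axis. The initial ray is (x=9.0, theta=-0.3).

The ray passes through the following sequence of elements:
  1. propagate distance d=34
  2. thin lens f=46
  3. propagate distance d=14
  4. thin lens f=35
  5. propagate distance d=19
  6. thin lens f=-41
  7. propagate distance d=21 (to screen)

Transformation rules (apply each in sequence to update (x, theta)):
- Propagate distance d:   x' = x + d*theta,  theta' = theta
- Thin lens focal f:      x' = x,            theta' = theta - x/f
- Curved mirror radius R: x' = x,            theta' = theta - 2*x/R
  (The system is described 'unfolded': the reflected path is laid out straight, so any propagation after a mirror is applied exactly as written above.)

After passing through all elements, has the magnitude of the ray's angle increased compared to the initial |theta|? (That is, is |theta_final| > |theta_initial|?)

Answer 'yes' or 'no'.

Answer: yes

Derivation:
Initial: x=9.0000 theta=-0.3000
After 1 (propagate distance d=34): x=-1.2000 theta=-0.3000
After 2 (thin lens f=46): x=-1.2000 theta=-63/230 (≈-0.2739)
After 3 (propagate distance d=14): x=-579/115 (≈-5.0348) theta=-63/230 (≈-0.2739)
After 4 (thin lens f=35): x=-579/115 (≈-5.0348) theta=-1047/8050 (≈-0.1301)
After 5 (propagate distance d=19): x=-60423/8050 (≈-7.5060) theta=-1047/8050 (≈-0.1301)
After 6 (thin lens f=-41): x=-60423/8050 (≈-7.5060) theta=-2067/6601 (≈-0.3131)
After 7 (propagate distance d=21 (to screen)): x=-4647693/330050 (≈-14.0818) theta=-2067/6601 (≈-0.3131)
|theta_initial|=0.3000 |theta_final|=2067/6601 (≈0.3131) -> increased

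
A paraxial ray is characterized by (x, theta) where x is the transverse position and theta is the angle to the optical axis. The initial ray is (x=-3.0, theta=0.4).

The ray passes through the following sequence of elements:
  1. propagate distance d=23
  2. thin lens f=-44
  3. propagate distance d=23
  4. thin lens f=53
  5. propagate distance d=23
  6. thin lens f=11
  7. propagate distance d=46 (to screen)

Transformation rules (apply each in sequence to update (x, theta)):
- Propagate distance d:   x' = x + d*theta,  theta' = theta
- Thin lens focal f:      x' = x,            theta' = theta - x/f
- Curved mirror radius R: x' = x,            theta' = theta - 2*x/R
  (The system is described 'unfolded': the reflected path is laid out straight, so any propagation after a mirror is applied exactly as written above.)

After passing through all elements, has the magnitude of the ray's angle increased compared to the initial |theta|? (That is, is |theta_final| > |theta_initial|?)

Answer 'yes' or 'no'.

Answer: yes

Derivation:
Initial: x=-3.0000 theta=0.4000
After 1 (propagate distance d=23): x=6.2000 theta=0.4000
After 2 (thin lens f=-44): x=6.2000 theta=119/220 (≈0.5409)
After 3 (propagate distance d=23): x=4101/220 (≈18.6409) theta=119/220 (≈0.5409)
After 4 (thin lens f=53): x=4101/220 (≈18.6409) theta=1103/5830 (≈0.1892)
After 5 (propagate distance d=23): x=268091/11660 (≈22.9924) theta=1103/5830 (≈0.1892)
After 6 (thin lens f=11): x=268091/11660 (≈22.9924) theta=-48765/25652 (≈-1.9010)
After 7 (propagate distance d=46 (to screen)): x=-8266949/128260 (≈-64.4546) theta=-48765/25652 (≈-1.9010)
|theta_initial|=0.4000 |theta_final|=48765/25652 (≈1.9010) -> increased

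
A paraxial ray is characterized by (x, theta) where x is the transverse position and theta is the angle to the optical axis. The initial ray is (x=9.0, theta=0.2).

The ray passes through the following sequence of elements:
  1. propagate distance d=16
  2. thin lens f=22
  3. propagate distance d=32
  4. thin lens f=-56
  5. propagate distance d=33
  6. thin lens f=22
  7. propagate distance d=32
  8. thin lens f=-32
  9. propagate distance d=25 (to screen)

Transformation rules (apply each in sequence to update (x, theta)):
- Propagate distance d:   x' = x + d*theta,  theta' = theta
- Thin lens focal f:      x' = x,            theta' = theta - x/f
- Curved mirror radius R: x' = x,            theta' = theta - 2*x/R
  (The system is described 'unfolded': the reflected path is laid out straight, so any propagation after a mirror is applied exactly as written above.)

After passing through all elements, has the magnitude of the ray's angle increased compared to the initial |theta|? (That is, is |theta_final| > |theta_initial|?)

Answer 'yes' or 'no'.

Initial: x=9.0000 theta=0.2000
After 1 (propagate distance d=16): x=12.2000 theta=0.2000
After 2 (thin lens f=22): x=12.2000 theta=-39/110 (≈-0.3545)
After 3 (propagate distance d=32): x=47/55 (≈0.8545) theta=-39/110 (≈-0.3545)
After 4 (thin lens f=-56): x=47/55 (≈0.8545) theta=-19/56 (≈-0.3393)
After 5 (propagate distance d=33): x=-31853/3080 (≈-10.3419) theta=-19/56 (≈-0.3393)
After 6 (thin lens f=22): x=-31853/3080 (≈-10.3419) theta=8863/67760 (≈0.1308)
After 7 (propagate distance d=32): x=-41715/6776 (≈-6.1563) theta=8863/67760 (≈0.1308)
After 8 (thin lens f=-32): x=-41715/6776 (≈-6.1563) theta=-66767/1084160 (≈-0.0616)
After 9 (propagate distance d=25 (to screen)): x=-1668715/216832 (≈-7.6959) theta=-66767/1084160 (≈-0.0616)
|theta_initial|=0.2000 |theta_final|=66767/1084160 (≈0.0616) -> not increased

Answer: no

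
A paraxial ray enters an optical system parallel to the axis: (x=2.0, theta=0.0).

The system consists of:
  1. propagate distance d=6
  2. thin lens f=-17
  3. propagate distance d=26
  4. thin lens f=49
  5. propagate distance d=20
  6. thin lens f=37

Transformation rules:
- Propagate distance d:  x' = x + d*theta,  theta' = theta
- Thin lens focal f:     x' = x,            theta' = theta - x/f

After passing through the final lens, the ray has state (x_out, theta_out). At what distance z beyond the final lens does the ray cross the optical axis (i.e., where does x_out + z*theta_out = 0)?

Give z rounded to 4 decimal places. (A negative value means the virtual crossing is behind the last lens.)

Initial: x=2.0000 theta=0.0000
After 1 (propagate distance d=6): x=2.0000 theta=0.0000
After 2 (thin lens f=-17): x=2.0000 theta=2/17 (≈0.1176)
After 3 (propagate distance d=26): x=86/17 (≈5.0588) theta=2/17 (≈0.1176)
After 4 (thin lens f=49): x=86/17 (≈5.0588) theta=12/833 (≈0.0144)
After 5 (propagate distance d=20): x=262/49 (≈5.3469) theta=12/833 (≈0.0144)
After 6 (thin lens f=37): x=262/49 (≈5.3469) theta=-4010/30821 (≈-0.1301)
z_focus = -x_out/theta_out = -(262/49)/(-4010/30821) = 82399/2005 ≈ 41.0968
Rounded to 4 decimal places: z = 41.0968

Answer: 41.0968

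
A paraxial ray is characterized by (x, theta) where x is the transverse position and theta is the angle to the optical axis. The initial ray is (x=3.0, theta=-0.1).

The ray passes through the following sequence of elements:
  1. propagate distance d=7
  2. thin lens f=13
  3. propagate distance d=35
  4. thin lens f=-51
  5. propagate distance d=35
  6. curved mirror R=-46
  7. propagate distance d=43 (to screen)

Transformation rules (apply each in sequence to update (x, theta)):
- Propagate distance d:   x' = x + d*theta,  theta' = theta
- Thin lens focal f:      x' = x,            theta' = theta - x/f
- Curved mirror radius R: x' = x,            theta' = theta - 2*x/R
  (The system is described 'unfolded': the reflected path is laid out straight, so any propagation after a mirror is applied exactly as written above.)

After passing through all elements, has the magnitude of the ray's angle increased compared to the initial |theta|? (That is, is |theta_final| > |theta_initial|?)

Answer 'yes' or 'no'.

Answer: yes

Derivation:
Initial: x=3.0000 theta=-0.1000
After 1 (propagate distance d=7): x=2.3000 theta=-0.1000
After 2 (thin lens f=13): x=2.3000 theta=-18/65 (≈-0.2769)
After 3 (propagate distance d=35): x=-961/130 (≈-7.3923) theta=-18/65 (≈-0.2769)
After 4 (thin lens f=-51): x=-961/130 (≈-7.3923) theta=-2797/6630 (≈-0.4219)
After 5 (propagate distance d=35): x=-73453/3315 (≈-22.1578) theta=-2797/6630 (≈-0.4219)
After 6 (curved mirror R=-46): x=-73453/3315 (≈-22.1578) theta=-16249/11730 (≈-1.3853)
After 7 (propagate distance d=43 (to screen)): x=-12462029/152490 (≈-81.7236) theta=-16249/11730 (≈-1.3853)
|theta_initial|=0.1000 |theta_final|=16249/11730 (≈1.3853) -> increased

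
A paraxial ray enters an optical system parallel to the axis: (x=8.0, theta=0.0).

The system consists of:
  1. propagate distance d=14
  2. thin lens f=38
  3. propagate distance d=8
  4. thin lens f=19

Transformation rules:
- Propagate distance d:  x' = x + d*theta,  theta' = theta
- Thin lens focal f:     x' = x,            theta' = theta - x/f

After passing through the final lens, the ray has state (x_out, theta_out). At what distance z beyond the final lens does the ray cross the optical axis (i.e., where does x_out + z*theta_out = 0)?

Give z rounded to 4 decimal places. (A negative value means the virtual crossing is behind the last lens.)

Answer: 11.6327

Derivation:
Initial: x=8.0000 theta=0.0000
After 1 (propagate distance d=14): x=8.0000 theta=0.0000
After 2 (thin lens f=38): x=8.0000 theta=-4/19 (≈-0.2105)
After 3 (propagate distance d=8): x=120/19 (≈6.3158) theta=-4/19 (≈-0.2105)
After 4 (thin lens f=19): x=120/19 (≈6.3158) theta=-196/361 (≈-0.5429)
z_focus = -x_out/theta_out = -(120/19)/(-196/361) = 570/49 ≈ 11.6327
Rounded to 4 decimal places: z = 11.6327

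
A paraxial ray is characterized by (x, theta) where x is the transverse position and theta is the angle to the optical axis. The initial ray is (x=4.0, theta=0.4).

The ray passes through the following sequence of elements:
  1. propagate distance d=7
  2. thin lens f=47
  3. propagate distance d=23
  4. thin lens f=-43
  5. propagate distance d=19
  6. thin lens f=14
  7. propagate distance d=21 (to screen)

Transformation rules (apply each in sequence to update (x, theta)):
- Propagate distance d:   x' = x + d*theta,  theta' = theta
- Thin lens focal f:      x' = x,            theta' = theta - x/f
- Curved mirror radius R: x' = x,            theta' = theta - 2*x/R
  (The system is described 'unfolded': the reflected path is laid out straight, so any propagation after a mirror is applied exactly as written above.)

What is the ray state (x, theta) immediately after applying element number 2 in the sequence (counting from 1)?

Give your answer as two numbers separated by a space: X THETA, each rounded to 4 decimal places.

Initial: x=4.0000 theta=0.4000
After 1 (propagate distance d=7): x=6.8000 theta=0.4000
After 2 (thin lens f=47): x=6.8000 theta=12/47 (≈0.2553)
Rounded to 4 decimal places: x = 6.8000, theta = 0.2553

Answer: 6.8000 0.2553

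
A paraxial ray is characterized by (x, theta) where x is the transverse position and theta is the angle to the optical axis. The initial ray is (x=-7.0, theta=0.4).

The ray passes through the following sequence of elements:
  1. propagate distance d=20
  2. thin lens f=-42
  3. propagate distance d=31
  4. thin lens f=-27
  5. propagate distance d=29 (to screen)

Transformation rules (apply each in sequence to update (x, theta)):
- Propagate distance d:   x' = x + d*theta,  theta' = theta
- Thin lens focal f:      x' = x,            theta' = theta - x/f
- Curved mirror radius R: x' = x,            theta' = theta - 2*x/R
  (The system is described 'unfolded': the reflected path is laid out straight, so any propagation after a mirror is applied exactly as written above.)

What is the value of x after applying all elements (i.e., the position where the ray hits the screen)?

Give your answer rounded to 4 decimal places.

Initial: x=-7.0000 theta=0.4000
After 1 (propagate distance d=20): x=1.0000 theta=0.4000
After 2 (thin lens f=-42): x=1.0000 theta=89/210 (≈0.4238)
After 3 (propagate distance d=31): x=2969/210 (≈14.1381) theta=89/210 (≈0.4238)
After 4 (thin lens f=-27): x=2969/210 (≈14.1381) theta=2686/2835 (≈0.9474)
After 5 (propagate distance d=29 (to screen)): x=235951/5670 (≈41.6139) theta=2686/2835 (≈0.9474)
Rounded to 4 decimal places: x = 41.6139

Answer: 41.6139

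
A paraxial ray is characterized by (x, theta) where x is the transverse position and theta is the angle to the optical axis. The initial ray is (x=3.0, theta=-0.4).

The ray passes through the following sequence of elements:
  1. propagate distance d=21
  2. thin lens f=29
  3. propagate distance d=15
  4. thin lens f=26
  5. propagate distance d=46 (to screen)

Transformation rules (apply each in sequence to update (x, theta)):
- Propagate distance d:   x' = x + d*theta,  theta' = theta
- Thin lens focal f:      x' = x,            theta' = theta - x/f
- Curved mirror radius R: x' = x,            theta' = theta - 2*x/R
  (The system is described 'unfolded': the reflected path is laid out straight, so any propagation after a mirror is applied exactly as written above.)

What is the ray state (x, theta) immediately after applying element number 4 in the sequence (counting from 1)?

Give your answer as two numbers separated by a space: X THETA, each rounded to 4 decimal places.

Initial: x=3.0000 theta=-0.4000
After 1 (propagate distance d=21): x=-5.4000 theta=-0.4000
After 2 (thin lens f=29): x=-5.4000 theta=-31/145 (≈-0.2138)
After 3 (propagate distance d=15): x=-1248/145 (≈-8.6069) theta=-31/145 (≈-0.2138)
After 4 (thin lens f=26): x=-1248/145 (≈-8.6069) theta=17/145 (≈0.1172)
Rounded to 4 decimal places: x = -8.6069, theta = 0.1172

Answer: -8.6069 0.1172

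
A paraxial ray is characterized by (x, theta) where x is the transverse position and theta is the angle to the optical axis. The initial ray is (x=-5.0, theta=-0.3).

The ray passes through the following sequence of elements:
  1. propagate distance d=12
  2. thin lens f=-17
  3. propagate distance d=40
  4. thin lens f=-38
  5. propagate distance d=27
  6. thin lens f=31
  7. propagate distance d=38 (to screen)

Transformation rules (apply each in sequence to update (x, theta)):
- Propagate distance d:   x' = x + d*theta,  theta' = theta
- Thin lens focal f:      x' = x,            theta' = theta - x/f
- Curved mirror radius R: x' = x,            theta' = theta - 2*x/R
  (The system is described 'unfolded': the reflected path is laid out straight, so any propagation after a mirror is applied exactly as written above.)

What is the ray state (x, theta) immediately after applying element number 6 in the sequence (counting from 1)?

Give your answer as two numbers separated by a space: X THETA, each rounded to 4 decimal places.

Answer: -91.6087 1.0746

Derivation:
Initial: x=-5.0000 theta=-0.3000
After 1 (propagate distance d=12): x=-8.6000 theta=-0.3000
After 2 (thin lens f=-17): x=-8.6000 theta=-137/170 (≈-0.8059)
After 3 (propagate distance d=40): x=-3471/85 (≈-40.8353) theta=-137/170 (≈-0.8059)
After 4 (thin lens f=-38): x=-3471/85 (≈-40.8353) theta=-3037/1615 (≈-1.8805)
After 5 (propagate distance d=27): x=-147948/1615 (≈-91.6087) theta=-3037/1615 (≈-1.8805)
After 6 (thin lens f=31): x=-147948/1615 (≈-91.6087) theta=53801/50065 (≈1.0746)
Rounded to 4 decimal places: x = -91.6087, theta = 1.0746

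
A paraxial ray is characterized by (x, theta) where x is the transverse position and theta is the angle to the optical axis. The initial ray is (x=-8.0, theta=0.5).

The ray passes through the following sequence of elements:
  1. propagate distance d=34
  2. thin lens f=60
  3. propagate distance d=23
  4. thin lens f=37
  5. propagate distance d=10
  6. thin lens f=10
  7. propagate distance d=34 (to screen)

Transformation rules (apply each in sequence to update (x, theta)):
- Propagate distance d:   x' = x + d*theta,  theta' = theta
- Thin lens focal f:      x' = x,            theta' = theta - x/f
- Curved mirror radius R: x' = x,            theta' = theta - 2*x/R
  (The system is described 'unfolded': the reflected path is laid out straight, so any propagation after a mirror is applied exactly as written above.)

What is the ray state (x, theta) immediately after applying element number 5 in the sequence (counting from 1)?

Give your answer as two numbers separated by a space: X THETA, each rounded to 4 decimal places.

Initial: x=-8.0000 theta=0.5000
After 1 (propagate distance d=34): x=9.0000 theta=0.5000
After 2 (thin lens f=60): x=9.0000 theta=0.3500
After 3 (propagate distance d=23): x=17.0500 theta=0.3500
After 4 (thin lens f=37): x=17.0500 theta=-41/370 (≈-0.1108)
After 5 (propagate distance d=10): x=11797/740 (≈15.9419) theta=-41/370 (≈-0.1108)
Rounded to 4 decimal places: x = 15.9419, theta = -0.1108

Answer: 15.9419 -0.1108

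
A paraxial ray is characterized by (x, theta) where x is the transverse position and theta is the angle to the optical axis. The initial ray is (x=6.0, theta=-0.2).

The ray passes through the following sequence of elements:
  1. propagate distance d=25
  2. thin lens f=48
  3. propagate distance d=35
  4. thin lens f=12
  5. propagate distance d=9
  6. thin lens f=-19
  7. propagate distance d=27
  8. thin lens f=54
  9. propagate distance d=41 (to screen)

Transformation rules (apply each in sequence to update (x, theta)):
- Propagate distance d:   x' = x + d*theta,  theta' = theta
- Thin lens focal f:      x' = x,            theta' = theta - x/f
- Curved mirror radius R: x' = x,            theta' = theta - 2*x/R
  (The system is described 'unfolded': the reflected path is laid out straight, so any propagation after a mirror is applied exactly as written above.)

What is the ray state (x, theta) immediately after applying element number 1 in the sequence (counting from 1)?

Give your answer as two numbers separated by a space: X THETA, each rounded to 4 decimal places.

Initial: x=6.0000 theta=-0.2000
After 1 (propagate distance d=25): x=1.0000 theta=-0.2000
Rounded to 4 decimal places: x = 1.0000, theta = -0.2000

Answer: 1.0000 -0.2000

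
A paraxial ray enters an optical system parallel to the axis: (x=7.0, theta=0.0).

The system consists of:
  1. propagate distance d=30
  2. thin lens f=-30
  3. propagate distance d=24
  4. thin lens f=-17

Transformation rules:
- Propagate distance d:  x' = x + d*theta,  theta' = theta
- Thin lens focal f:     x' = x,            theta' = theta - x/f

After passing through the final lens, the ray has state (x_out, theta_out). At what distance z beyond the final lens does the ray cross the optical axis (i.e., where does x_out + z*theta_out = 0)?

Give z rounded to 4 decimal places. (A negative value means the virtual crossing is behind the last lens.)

Initial: x=7.0000 theta=0.0000
After 1 (propagate distance d=30): x=7.0000 theta=0.0000
After 2 (thin lens f=-30): x=7.0000 theta=7/30 (≈0.2333)
After 3 (propagate distance d=24): x=12.6000 theta=7/30 (≈0.2333)
After 4 (thin lens f=-17): x=12.6000 theta=497/510 (≈0.9745)
z_focus = -x_out/theta_out = -(12.6000)/(497/510) = -918/71 ≈ -12.9296
Rounded to 4 decimal places: z = -12.9296

Answer: -12.9296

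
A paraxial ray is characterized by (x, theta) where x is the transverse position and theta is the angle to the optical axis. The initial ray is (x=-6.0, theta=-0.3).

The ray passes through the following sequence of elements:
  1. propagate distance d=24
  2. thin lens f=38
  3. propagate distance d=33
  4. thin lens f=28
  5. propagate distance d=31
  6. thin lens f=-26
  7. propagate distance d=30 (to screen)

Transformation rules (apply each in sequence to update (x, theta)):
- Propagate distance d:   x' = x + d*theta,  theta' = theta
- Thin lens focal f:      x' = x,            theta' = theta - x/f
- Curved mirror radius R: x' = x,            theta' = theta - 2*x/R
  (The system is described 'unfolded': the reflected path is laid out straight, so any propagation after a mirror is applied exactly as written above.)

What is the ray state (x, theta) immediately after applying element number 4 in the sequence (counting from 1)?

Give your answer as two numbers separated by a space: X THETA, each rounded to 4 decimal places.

Answer: -11.6368 0.4630

Derivation:
Initial: x=-6.0000 theta=-0.3000
After 1 (propagate distance d=24): x=-13.2000 theta=-0.3000
After 2 (thin lens f=38): x=-13.2000 theta=9/190 (≈0.0474)
After 3 (propagate distance d=33): x=-2211/190 (≈-11.6368) theta=9/190 (≈0.0474)
After 4 (thin lens f=28): x=-2211/190 (≈-11.6368) theta=2463/5320 (≈0.4630)
Rounded to 4 decimal places: x = -11.6368, theta = 0.4630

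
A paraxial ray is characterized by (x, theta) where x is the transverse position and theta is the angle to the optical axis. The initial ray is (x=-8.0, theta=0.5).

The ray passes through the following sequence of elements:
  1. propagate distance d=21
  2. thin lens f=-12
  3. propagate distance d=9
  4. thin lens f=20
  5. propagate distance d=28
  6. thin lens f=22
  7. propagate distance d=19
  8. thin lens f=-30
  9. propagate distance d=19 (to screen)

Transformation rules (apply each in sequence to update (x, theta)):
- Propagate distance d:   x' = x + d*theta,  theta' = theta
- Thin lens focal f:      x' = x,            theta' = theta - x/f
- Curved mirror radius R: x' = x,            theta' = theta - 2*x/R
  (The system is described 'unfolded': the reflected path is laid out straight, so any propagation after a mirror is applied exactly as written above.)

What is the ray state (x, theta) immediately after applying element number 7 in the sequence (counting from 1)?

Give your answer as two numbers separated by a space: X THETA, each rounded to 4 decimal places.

Initial: x=-8.0000 theta=0.5000
After 1 (propagate distance d=21): x=2.5000 theta=0.5000
After 2 (thin lens f=-12): x=2.5000 theta=17/24 (≈0.7083)
After 3 (propagate distance d=9): x=8.8750 theta=17/24 (≈0.7083)
After 4 (thin lens f=20): x=8.8750 theta=127/480 (≈0.2646)
After 5 (propagate distance d=28): x=977/60 (≈16.2833) theta=127/480 (≈0.2646)
After 6 (thin lens f=22): x=977/60 (≈16.2833) theta=-837/1760 (≈-0.4756)
After 7 (propagate distance d=19): x=38267/5280 (≈7.2475) theta=-837/1760 (≈-0.4756)
Rounded to 4 decimal places: x = 7.2475, theta = -0.4756

Answer: 7.2475 -0.4756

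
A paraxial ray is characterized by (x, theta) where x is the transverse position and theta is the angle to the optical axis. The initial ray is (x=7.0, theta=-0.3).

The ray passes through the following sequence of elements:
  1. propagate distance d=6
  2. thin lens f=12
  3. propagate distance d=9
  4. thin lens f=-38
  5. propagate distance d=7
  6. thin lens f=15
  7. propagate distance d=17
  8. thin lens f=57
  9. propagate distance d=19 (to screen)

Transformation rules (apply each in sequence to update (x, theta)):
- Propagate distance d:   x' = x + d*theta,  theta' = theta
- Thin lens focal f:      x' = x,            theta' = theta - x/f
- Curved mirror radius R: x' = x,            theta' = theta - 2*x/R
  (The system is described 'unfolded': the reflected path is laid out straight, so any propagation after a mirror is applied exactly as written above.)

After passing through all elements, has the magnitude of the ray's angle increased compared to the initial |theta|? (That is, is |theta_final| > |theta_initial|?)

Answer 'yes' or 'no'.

Initial: x=7.0000 theta=-0.3000
After 1 (propagate distance d=6): x=5.2000 theta=-0.3000
After 2 (thin lens f=12): x=5.2000 theta=-11/15 (≈-0.7333)
After 3 (propagate distance d=9): x=-1.4000 theta=-11/15 (≈-0.7333)
After 4 (thin lens f=-38): x=-1.4000 theta=-439/570 (≈-0.7702)
After 5 (propagate distance d=7): x=-3871/570 (≈-6.7912) theta=-439/570 (≈-0.7702)
After 6 (thin lens f=15): x=-3871/570 (≈-6.7912) theta=-1357/4275 (≈-0.3174)
After 7 (propagate distance d=17): x=-104203/8550 (≈-12.1875) theta=-1357/4275 (≈-0.3174)
After 8 (thin lens f=57): x=-104203/8550 (≈-12.1875) theta=-10099/97470 (≈-0.1036)
After 9 (propagate distance d=19 (to screen)): x=-181552/12825 (≈-14.1561) theta=-10099/97470 (≈-0.1036)
|theta_initial|=0.3000 |theta_final|=10099/97470 (≈0.1036) -> not increased

Answer: no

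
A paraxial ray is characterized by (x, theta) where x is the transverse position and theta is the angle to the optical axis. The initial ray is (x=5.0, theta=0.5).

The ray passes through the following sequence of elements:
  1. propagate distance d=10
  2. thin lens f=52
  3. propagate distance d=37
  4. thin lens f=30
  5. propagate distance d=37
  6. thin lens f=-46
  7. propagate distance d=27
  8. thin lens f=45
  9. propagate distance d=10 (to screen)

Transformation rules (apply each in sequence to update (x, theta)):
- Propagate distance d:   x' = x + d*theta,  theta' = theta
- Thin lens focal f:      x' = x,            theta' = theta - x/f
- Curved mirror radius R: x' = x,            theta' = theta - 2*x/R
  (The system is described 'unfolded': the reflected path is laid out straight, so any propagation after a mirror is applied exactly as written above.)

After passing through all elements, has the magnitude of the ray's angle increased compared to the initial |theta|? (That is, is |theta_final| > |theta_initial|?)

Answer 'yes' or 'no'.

Initial: x=5.0000 theta=0.5000
After 1 (propagate distance d=10): x=10.0000 theta=0.5000
After 2 (thin lens f=52): x=10.0000 theta=4/13 (≈0.3077)
After 3 (propagate distance d=37): x=278/13 (≈21.3846) theta=4/13 (≈0.3077)
After 4 (thin lens f=30): x=278/13 (≈21.3846) theta=-79/195 (≈-0.4051)
After 5 (propagate distance d=37): x=1247/195 (≈6.3949) theta=-79/195 (≈-0.4051)
After 6 (thin lens f=-46): x=1247/195 (≈6.3949) theta=-2387/8970 (≈-0.2661)
After 7 (propagate distance d=27): x=-7087/8970 (≈-0.7901) theta=-2387/8970 (≈-0.2661)
After 8 (thin lens f=45): x=-7087/8970 (≈-0.7901) theta=-50164/201825 (≈-0.2486)
After 9 (propagate distance d=10 (to screen)): x=-264439/80730 (≈-3.2756) theta=-50164/201825 (≈-0.2486)
|theta_initial|=0.5000 |theta_final|=50164/201825 (≈0.2486) -> not increased

Answer: no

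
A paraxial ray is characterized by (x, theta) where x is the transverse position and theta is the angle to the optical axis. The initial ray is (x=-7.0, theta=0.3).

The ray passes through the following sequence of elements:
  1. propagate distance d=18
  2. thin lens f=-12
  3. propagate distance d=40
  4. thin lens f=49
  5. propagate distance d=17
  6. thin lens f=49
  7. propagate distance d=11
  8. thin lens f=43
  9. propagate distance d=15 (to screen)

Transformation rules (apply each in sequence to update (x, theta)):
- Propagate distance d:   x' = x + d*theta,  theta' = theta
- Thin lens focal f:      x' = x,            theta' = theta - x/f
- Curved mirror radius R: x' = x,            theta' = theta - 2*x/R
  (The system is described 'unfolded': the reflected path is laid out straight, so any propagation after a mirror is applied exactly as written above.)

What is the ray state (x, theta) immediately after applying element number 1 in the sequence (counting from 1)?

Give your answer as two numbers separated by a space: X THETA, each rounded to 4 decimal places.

Answer: -1.6000 0.3000

Derivation:
Initial: x=-7.0000 theta=0.3000
After 1 (propagate distance d=18): x=-1.6000 theta=0.3000
Rounded to 4 decimal places: x = -1.6000, theta = 0.3000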